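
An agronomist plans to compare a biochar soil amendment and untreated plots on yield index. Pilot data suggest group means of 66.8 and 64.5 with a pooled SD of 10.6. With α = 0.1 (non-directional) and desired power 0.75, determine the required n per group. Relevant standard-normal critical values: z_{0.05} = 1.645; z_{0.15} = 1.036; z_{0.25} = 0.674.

n = 229 per group

Cohen's d = |M₁ − M₂| / SD_pooled = |66.8 − 64.5| / 10.6 = 2.3 / 10.6 = 0.217.
For two independent groups with equal n: n = 2·((z_{α/2} + z_β) / d)².
z_{α/2} + z_β = 1.645 + 0.674 = 2.319.
n = 2 × (2.319 / 0.217)² = 2 × 10.687² = 2 × 114.20 = 228.4.
Round up to the next whole participant.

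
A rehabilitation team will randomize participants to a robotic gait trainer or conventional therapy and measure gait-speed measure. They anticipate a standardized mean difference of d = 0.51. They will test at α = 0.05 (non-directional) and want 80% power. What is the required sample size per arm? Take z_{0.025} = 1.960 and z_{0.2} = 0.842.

n = 61 per group

For two independent groups with equal n: n = 2·((z_{α/2} + z_β) / d)².
z_{α/2} + z_β = 1.960 + 0.842 = 2.802.
n = 2 × (2.802 / 0.51)² = 2 × 5.494² = 2 × 30.19 = 60.4.
Round up to the next whole participant.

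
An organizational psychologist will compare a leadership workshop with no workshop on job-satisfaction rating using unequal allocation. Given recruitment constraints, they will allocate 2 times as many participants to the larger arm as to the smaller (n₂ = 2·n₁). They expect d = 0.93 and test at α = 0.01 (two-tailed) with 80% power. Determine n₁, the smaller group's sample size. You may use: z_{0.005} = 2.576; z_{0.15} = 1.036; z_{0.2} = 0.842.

With allocation ratio k = n₂/n₁ = 2, Var(x̄₁−x̄₂) = σ²(1/n₁ + 1/(k·n₁)) = σ²·(k+1)/(k·n₁).
So n₁ = (1 + 1/k)·((z_{α/2} + z_β)/d)² = 1.500 × (3.418/0.93)².
n₁ = 1.500 × 13.51 = 20.3.
Round up: n₁ = 21, giving n₂ = 2 × 21 = 42.

n₁ = 21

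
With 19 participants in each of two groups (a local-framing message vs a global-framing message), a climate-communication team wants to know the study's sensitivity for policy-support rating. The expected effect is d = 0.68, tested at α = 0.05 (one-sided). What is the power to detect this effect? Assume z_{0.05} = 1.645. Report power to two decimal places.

power ≈ 0.67

For two equal groups, power = Φ(d·√(n/2) − z_{α}).
d·√(n/2) = 0.68 × √(19/2) = 0.68 × 3.082 = 2.096.
z_β = 2.096 − 1.645 = 0.451.
Power = Φ(0.451) = 0.674.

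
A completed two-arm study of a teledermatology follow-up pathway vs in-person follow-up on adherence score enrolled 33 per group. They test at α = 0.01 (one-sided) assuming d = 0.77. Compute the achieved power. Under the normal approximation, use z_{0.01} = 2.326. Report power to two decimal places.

For two equal groups, power = Φ(d·√(n/2) − z_{α}).
d·√(n/2) = 0.77 × √(33/2) = 0.77 × 4.062 = 3.128.
z_β = 3.128 − 2.326 = 0.802.
Power = Φ(0.802) = 0.789.

power ≈ 0.79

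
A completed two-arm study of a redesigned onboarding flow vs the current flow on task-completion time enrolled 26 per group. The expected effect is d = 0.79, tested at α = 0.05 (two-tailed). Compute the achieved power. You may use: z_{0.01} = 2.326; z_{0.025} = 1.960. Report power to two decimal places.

power ≈ 0.81

For two equal groups, power = Φ(d·√(n/2) − z_{α/2}).
d·√(n/2) = 0.79 × √(26/2) = 0.79 × 3.606 = 2.848.
z_β = 2.848 − 1.960 = 0.888.
Power = Φ(0.888) = 0.813.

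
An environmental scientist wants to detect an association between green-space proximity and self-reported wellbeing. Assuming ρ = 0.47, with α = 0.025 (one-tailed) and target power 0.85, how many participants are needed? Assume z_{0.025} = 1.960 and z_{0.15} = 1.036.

Fisher's z: C = ½·ln((1+r)/(1−r)) = ½·ln(2.7736) = 0.5101.
n = ((z_{α} + z_β)/C)² + 3.
(1.960 + 1.036) / 0.5101 = 2.996 / 0.5101 = 5.873.
n = 5.873² + 3 = 34.50 + 3 = 37.5.
Round up.

n = 38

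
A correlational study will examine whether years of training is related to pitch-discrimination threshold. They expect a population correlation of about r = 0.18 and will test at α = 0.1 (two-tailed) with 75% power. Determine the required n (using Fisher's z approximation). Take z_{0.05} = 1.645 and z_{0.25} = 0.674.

n = 166

Fisher's z: C = ½·ln((1+r)/(1−r)) = ½·ln(1.4390) = 0.1820.
n = ((z_{α/2} + z_β)/C)² + 3.
(1.645 + 0.674) / 0.1820 = 2.319 / 0.1820 = 12.742.
n = 12.742² + 3 = 162.35 + 3 = 165.4.
Round up.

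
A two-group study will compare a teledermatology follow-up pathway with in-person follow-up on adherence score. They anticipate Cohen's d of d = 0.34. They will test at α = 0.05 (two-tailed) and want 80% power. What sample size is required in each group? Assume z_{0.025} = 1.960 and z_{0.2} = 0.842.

For two independent groups with equal n: n = 2·((z_{α/2} + z_β) / d)².
z_{α/2} + z_β = 1.960 + 0.842 = 2.802.
n = 2 × (2.802 / 0.34)² = 2 × 8.241² = 2 × 67.92 = 135.8.
Round up to the next whole participant.

n = 136 per group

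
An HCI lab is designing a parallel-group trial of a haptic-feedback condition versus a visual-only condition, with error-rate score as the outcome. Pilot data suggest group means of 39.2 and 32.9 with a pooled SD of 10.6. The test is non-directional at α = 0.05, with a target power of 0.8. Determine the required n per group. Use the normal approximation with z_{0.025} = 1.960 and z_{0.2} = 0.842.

Cohen's d = |M₁ − M₂| / SD_pooled = |39.2 − 32.9| / 10.6 = 6.3 / 10.6 = 0.594.
For two independent groups with equal n: n = 2·((z_{α/2} + z_β) / d)².
z_{α/2} + z_β = 1.960 + 0.842 = 2.802.
n = 2 × (2.802 / 0.594)² = 2 × 4.717² = 2 × 22.25 = 44.5.
Round up to the next whole participant.

n = 45 per group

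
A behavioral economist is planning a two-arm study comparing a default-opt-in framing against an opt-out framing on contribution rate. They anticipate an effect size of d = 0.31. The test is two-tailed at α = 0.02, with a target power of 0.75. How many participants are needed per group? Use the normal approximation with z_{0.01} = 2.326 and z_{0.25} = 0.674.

n = 188 per group

For two independent groups with equal n: n = 2·((z_{α/2} + z_β) / d)².
z_{α/2} + z_β = 2.326 + 0.674 = 3.000.
n = 2 × (3.000 / 0.31)² = 2 × 9.677² = 2 × 93.65 = 187.3.
Round up to the next whole participant.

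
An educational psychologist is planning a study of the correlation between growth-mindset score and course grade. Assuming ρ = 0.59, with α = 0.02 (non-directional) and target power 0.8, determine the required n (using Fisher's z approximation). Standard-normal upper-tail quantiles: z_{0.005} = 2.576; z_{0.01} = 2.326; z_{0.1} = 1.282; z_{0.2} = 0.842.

n = 25

Fisher's z: C = ½·ln((1+r)/(1−r)) = ½·ln(3.8780) = 0.6777.
n = ((z_{α/2} + z_β)/C)² + 3.
(2.326 + 0.842) / 0.6777 = 3.168 / 0.6777 = 4.675.
n = 4.675² + 3 = 21.85 + 3 = 24.9.
Round up.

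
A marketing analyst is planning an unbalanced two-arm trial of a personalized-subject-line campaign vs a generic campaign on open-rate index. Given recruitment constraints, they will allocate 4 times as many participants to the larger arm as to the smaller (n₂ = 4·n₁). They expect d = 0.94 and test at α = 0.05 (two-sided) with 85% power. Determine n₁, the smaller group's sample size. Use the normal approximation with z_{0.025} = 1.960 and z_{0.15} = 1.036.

With allocation ratio k = n₂/n₁ = 4, Var(x̄₁−x̄₂) = σ²(1/n₁ + 1/(k·n₁)) = σ²·(k+1)/(k·n₁).
So n₁ = (1 + 1/k)·((z_{α/2} + z_β)/d)² = 1.250 × (2.996/0.94)².
n₁ = 1.250 × 10.16 = 12.7.
Round up: n₁ = 13, giving n₂ = 4 × 13 = 52.

n₁ = 13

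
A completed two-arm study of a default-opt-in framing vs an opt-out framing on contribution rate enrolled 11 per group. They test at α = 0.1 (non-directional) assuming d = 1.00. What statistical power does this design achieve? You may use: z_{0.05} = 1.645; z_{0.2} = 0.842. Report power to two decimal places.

For two equal groups, power = Φ(d·√(n/2) − z_{α/2}).
d·√(n/2) = 1.00 × √(11/2) = 1.00 × 2.345 = 2.345.
z_β = 2.345 − 1.645 = 0.700.
Power = Φ(0.700) = 0.758.

power ≈ 0.76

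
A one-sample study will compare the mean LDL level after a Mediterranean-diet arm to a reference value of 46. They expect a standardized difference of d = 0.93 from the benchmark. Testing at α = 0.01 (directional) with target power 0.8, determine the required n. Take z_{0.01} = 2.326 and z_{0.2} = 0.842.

For a one-sample test: n = ((z_{α} + z_β) / d)².
z_{α} + z_β = 2.326 + 0.842 = 3.168.
n = (3.168 / 0.93)² = 3.406² = 11.60.
Round up.

n = 12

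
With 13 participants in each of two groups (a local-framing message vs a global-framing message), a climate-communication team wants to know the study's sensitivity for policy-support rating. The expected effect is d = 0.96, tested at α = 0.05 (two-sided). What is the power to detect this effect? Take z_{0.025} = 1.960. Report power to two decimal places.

power ≈ 0.69

For two equal groups, power = Φ(d·√(n/2) − z_{α/2}).
d·√(n/2) = 0.96 × √(13/2) = 0.96 × 2.550 = 2.448.
z_β = 2.448 − 1.960 = 0.488.
Power = Φ(0.488) = 0.687.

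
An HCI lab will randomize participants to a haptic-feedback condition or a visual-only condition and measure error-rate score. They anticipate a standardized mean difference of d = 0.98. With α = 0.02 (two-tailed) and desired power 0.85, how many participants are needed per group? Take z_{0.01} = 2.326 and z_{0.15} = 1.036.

For two independent groups with equal n: n = 2·((z_{α/2} + z_β) / d)².
z_{α/2} + z_β = 2.326 + 1.036 = 3.362.
n = 2 × (3.362 / 0.98)² = 2 × 3.431² = 2 × 11.77 = 23.5.
Round up to the next whole participant.

n = 24 per group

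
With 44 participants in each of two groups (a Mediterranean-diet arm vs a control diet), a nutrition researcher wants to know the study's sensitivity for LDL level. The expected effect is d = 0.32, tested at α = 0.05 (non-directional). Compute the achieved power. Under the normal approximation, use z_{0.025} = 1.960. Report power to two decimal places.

power ≈ 0.32

For two equal groups, power = Φ(d·√(n/2) − z_{α/2}).
d·√(n/2) = 0.32 × √(44/2) = 0.32 × 4.690 = 1.501.
z_β = 1.501 − 1.960 = -0.459.
Power = Φ(-0.459) = 0.323.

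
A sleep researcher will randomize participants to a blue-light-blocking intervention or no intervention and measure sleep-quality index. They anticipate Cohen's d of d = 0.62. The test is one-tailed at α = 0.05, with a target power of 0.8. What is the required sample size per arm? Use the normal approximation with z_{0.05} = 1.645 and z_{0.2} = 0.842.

For two independent groups with equal n: n = 2·((z_{α} + z_β) / d)².
z_{α} + z_β = 1.645 + 0.842 = 2.487.
n = 2 × (2.487 / 0.62)² = 2 × 4.011² = 2 × 16.09 = 32.2.
Round up to the next whole participant.

n = 33 per group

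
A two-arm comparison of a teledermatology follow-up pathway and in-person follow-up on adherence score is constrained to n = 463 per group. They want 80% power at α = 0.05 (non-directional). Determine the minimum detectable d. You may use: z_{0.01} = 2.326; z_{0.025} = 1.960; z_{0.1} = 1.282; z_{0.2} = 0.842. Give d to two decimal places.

d_min ≈ 0.18

For two independent groups of n = 463 each: d_min = (z_{α/2} + z_β)·√(2/n).
z-sum = 1.960 + 0.842 = 2.802.
d_min = 2.802 × √(2/463) = 2.802 × 0.0657 = 0.184.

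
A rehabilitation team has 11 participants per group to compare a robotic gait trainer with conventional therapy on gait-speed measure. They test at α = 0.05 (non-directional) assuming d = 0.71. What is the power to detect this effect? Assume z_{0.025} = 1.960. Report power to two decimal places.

For two equal groups, power = Φ(d·√(n/2) − z_{α/2}).
d·√(n/2) = 0.71 × √(11/2) = 0.71 × 2.345 = 1.665.
z_β = 1.665 − 1.960 = -0.295.
Power = Φ(-0.295) = 0.384.

power ≈ 0.38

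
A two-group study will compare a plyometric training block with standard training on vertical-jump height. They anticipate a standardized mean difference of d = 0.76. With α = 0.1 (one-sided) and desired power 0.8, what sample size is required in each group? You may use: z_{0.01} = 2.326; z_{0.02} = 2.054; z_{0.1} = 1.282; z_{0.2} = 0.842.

n = 16 per group

For two independent groups with equal n: n = 2·((z_{α} + z_β) / d)².
z_{α} + z_β = 1.282 + 0.842 = 2.124.
n = 2 × (2.124 / 0.76)² = 2 × 2.795² = 2 × 7.81 = 15.6.
Round up to the next whole participant.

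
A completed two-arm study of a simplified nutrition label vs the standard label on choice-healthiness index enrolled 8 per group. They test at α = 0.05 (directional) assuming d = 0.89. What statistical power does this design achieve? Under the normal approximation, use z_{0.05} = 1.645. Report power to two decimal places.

For two equal groups, power = Φ(d·√(n/2) − z_{α}).
d·√(n/2) = 0.89 × √(8/2) = 0.89 × 2.000 = 1.780.
z_β = 1.780 − 1.645 = 0.135.
Power = Φ(0.135) = 0.554.

power ≈ 0.55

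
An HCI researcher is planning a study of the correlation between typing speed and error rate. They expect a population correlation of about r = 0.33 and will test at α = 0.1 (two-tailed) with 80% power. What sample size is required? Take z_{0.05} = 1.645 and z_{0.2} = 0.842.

Fisher's z: C = ½·ln((1+r)/(1−r)) = ½·ln(1.9851) = 0.3428.
n = ((z_{α/2} + z_β)/C)² + 3.
(1.645 + 0.842) / 0.3428 = 2.487 / 0.3428 = 7.255.
n = 7.255² + 3 = 52.63 + 3 = 55.6.
Round up.

n = 56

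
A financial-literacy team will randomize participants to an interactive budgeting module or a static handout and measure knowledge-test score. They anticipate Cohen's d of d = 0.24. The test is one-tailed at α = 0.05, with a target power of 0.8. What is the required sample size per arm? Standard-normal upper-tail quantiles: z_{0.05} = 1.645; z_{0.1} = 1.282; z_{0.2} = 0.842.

n = 215 per group

For two independent groups with equal n: n = 2·((z_{α} + z_β) / d)².
z_{α} + z_β = 1.645 + 0.842 = 2.487.
n = 2 × (2.487 / 0.24)² = 2 × 10.363² = 2 × 107.38 = 214.8.
Round up to the next whole participant.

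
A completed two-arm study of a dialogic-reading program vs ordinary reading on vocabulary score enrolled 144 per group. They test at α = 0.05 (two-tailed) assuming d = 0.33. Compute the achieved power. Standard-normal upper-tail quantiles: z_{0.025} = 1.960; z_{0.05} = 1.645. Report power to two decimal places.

power ≈ 0.80

For two equal groups, power = Φ(d·√(n/2) − z_{α/2}).
d·√(n/2) = 0.33 × √(144/2) = 0.33 × 8.485 = 2.800.
z_β = 2.800 − 1.960 = 0.840.
Power = Φ(0.840) = 0.800.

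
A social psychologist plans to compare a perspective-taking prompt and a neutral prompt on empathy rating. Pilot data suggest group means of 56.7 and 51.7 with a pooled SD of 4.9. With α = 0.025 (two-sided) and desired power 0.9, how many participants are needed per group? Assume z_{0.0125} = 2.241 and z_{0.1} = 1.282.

Cohen's d = |M₁ − M₂| / SD_pooled = |56.7 − 51.7| / 4.9 = 5.0 / 4.9 = 1.020.
For two independent groups with equal n: n = 2·((z_{α/2} + z_β) / d)².
z_{α/2} + z_β = 2.241 + 1.282 = 3.523.
n = 2 × (3.523 / 1.020)² = 2 × 3.454² = 2 × 11.93 = 23.9.
Round up to the next whole participant.

n = 24 per group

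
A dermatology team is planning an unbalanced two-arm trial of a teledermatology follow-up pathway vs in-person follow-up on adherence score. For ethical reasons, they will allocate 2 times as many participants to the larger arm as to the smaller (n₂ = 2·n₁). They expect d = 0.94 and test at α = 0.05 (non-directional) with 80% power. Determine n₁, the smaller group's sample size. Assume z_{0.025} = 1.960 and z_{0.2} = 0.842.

With allocation ratio k = n₂/n₁ = 2, Var(x̄₁−x̄₂) = σ²(1/n₁ + 1/(k·n₁)) = σ²·(k+1)/(k·n₁).
So n₁ = (1 + 1/k)·((z_{α/2} + z_β)/d)² = 1.500 × (2.802/0.94)².
n₁ = 1.500 × 8.89 = 13.3.
Round up: n₁ = 14, giving n₂ = 2 × 14 = 28.

n₁ = 14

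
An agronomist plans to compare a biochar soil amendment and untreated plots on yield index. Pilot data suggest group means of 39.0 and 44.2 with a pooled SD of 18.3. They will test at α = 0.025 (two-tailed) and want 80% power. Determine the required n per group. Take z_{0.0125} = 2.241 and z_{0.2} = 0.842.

n = 236 per group

Cohen's d = |M₁ − M₂| / SD_pooled = |39.0 − 44.2| / 18.3 = 5.2 / 18.3 = 0.284.
For two independent groups with equal n: n = 2·((z_{α/2} + z_β) / d)².
z_{α/2} + z_β = 2.241 + 0.842 = 3.083.
n = 2 × (3.083 / 0.284)² = 2 × 10.856² = 2 × 117.84 = 235.7.
Round up to the next whole participant.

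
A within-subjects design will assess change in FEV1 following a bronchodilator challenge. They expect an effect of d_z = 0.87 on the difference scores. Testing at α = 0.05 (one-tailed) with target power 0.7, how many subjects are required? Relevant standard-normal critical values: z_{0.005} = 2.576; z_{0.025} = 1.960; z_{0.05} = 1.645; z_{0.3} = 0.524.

n = 7 pairs

For a paired (one-sample on differences) test: n = ((z_{α} + z_β) / d)².
z_{α} + z_β = 1.645 + 0.524 = 2.169.
n = (2.169 / 0.87)² = 2.493² = 6.22.
Round up.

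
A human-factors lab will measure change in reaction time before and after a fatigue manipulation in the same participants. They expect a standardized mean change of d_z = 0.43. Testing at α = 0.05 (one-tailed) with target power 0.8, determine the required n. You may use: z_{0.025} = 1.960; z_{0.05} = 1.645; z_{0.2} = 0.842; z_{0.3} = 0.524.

n = 34 pairs

For a paired (one-sample on differences) test: n = ((z_{α} + z_β) / d)².
z_{α} + z_β = 1.645 + 0.842 = 2.487.
n = (2.487 / 0.43)² = 5.784² = 33.45.
Round up.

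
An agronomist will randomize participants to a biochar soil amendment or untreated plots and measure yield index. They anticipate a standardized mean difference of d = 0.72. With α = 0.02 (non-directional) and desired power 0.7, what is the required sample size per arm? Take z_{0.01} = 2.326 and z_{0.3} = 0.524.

For two independent groups with equal n: n = 2·((z_{α/2} + z_β) / d)².
z_{α/2} + z_β = 2.326 + 0.524 = 2.850.
n = 2 × (2.850 / 0.72)² = 2 × 3.958² = 2 × 15.67 = 31.3.
Round up to the next whole participant.

n = 32 per group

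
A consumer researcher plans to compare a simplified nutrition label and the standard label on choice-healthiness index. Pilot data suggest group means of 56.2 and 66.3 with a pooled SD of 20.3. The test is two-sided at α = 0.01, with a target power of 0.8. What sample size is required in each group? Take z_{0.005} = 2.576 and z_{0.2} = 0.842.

n = 95 per group

Cohen's d = |M₁ − M₂| / SD_pooled = |56.2 − 66.3| / 20.3 = 10.1 / 20.3 = 0.498.
For two independent groups with equal n: n = 2·((z_{α/2} + z_β) / d)².
z_{α/2} + z_β = 2.576 + 0.842 = 3.418.
n = 2 × (3.418 / 0.498)² = 2 × 6.863² = 2 × 47.11 = 94.2.
Round up to the next whole participant.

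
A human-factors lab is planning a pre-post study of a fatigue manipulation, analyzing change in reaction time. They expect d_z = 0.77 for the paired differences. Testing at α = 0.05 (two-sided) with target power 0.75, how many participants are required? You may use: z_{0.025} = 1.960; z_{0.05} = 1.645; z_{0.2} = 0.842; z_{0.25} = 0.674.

For a paired (one-sample on differences) test: n = ((z_{α/2} + z_β) / d)².
z_{α/2} + z_β = 1.960 + 0.674 = 2.634.
n = (2.634 / 0.77)² = 3.421² = 11.70.
Round up.

n = 12 pairs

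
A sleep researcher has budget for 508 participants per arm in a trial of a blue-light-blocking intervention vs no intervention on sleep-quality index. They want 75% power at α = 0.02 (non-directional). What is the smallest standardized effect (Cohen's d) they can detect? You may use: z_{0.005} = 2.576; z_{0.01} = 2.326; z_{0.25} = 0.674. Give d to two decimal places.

d_min ≈ 0.19

For two independent groups of n = 508 each: d_min = (z_{α/2} + z_β)·√(2/n).
z-sum = 2.326 + 0.674 = 3.000.
d_min = 3.000 × √(2/508) = 3.000 × 0.0627 = 0.188.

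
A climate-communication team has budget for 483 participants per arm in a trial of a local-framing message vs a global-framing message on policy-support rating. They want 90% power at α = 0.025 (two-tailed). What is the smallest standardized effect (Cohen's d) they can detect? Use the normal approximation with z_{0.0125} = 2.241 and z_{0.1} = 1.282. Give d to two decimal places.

d_min ≈ 0.23

For two independent groups of n = 483 each: d_min = (z_{α/2} + z_β)·√(2/n).
z-sum = 2.241 + 1.282 = 3.523.
d_min = 3.523 × √(2/483) = 3.523 × 0.0643 = 0.227.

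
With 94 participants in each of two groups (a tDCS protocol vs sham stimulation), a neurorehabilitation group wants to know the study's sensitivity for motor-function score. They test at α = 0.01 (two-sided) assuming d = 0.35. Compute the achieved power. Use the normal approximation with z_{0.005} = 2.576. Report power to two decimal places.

For two equal groups, power = Φ(d·√(n/2) − z_{α/2}).
d·√(n/2) = 0.35 × √(94/2) = 0.35 × 6.856 = 2.399.
z_β = 2.399 − 2.576 = -0.177.
Power = Φ(-0.177) = 0.430.

power ≈ 0.43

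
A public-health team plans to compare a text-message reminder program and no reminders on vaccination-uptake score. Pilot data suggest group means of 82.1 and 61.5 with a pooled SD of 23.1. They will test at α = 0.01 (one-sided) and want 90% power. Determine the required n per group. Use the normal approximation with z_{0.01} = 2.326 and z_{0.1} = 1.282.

Cohen's d = |M₁ − M₂| / SD_pooled = |82.1 − 61.5| / 23.1 = 20.6 / 23.1 = 0.892.
For two independent groups with equal n: n = 2·((z_{α} + z_β) / d)².
z_{α} + z_β = 2.326 + 1.282 = 3.608.
n = 2 × (3.608 / 0.892)² = 2 × 4.045² = 2 × 16.36 = 32.7.
Round up to the next whole participant.

n = 33 per group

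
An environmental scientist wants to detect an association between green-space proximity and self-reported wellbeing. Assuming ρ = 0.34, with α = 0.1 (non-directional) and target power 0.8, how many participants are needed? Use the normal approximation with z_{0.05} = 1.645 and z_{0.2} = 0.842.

Fisher's z: C = ½·ln((1+r)/(1−r)) = ½·ln(2.0303) = 0.3541.
n = ((z_{α/2} + z_β)/C)² + 3.
(1.645 + 0.842) / 0.3541 = 2.487 / 0.3541 = 7.023.
n = 7.023² + 3 = 49.33 + 3 = 52.3.
Round up.

n = 53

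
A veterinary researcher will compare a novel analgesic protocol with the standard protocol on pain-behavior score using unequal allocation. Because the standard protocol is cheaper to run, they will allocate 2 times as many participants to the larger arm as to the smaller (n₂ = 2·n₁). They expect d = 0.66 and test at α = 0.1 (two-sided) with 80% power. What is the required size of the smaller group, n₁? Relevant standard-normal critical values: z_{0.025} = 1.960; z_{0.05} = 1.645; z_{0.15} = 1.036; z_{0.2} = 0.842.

With allocation ratio k = n₂/n₁ = 2, Var(x̄₁−x̄₂) = σ²(1/n₁ + 1/(k·n₁)) = σ²·(k+1)/(k·n₁).
So n₁ = (1 + 1/k)·((z_{α/2} + z_β)/d)² = 1.500 × (2.487/0.66)².
n₁ = 1.500 × 14.20 = 21.3.
Round up: n₁ = 22, giving n₂ = 2 × 22 = 44.

n₁ = 22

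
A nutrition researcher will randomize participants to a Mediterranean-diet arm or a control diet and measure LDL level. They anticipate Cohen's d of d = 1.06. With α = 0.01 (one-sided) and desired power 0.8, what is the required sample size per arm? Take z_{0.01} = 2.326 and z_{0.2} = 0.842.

n = 18 per group

For two independent groups with equal n: n = 2·((z_{α} + z_β) / d)².
z_{α} + z_β = 2.326 + 0.842 = 3.168.
n = 2 × (3.168 / 1.06)² = 2 × 2.989² = 2 × 8.93 = 17.9.
Round up to the next whole participant.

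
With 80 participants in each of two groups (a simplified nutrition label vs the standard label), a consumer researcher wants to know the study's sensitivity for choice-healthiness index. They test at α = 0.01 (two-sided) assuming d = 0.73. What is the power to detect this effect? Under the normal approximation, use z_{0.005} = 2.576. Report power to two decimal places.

For two equal groups, power = Φ(d·√(n/2) − z_{α/2}).
d·√(n/2) = 0.73 × √(80/2) = 0.73 × 6.325 = 4.617.
z_β = 4.617 − 2.576 = 2.041.
Power = Φ(2.041) = 0.979.

power ≈ 0.98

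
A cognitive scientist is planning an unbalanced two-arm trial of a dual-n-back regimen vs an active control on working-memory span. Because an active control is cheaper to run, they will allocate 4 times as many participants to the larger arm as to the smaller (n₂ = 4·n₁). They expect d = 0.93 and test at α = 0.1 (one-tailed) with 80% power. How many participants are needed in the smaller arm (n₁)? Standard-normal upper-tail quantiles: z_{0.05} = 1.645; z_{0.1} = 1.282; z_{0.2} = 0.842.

n₁ = 7

With allocation ratio k = n₂/n₁ = 4, Var(x̄₁−x̄₂) = σ²(1/n₁ + 1/(k·n₁)) = σ²·(k+1)/(k·n₁).
So n₁ = (1 + 1/k)·((z_{α} + z_β)/d)² = 1.250 × (2.124/0.93)².
n₁ = 1.250 × 5.22 = 6.5.
Round up: n₁ = 7, giving n₂ = 4 × 7 = 28.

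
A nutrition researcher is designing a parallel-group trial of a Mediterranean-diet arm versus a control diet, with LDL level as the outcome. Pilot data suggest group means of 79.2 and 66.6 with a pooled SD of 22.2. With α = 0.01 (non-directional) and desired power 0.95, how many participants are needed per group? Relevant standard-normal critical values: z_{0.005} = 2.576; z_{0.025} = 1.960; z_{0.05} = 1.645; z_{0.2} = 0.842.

n = 111 per group

Cohen's d = |M₁ − M₂| / SD_pooled = |79.2 − 66.6| / 22.2 = 12.6 / 22.2 = 0.568.
For two independent groups with equal n: n = 2·((z_{α/2} + z_β) / d)².
z_{α/2} + z_β = 2.576 + 1.645 = 4.221.
n = 2 × (4.221 / 0.568)² = 2 × 7.431² = 2 × 55.22 = 110.4.
Round up to the next whole participant.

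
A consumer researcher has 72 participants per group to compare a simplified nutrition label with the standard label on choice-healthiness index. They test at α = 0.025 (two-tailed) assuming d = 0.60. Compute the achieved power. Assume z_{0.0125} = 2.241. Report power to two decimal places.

power ≈ 0.91

For two equal groups, power = Φ(d·√(n/2) − z_{α/2}).
d·√(n/2) = 0.60 × √(72/2) = 0.60 × 6.000 = 3.600.
z_β = 3.600 − 2.241 = 1.359.
Power = Φ(1.359) = 0.913.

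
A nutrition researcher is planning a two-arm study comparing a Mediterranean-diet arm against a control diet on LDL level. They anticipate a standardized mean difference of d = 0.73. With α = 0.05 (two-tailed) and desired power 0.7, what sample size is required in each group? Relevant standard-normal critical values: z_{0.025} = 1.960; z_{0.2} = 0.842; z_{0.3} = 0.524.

n = 24 per group

For two independent groups with equal n: n = 2·((z_{α/2} + z_β) / d)².
z_{α/2} + z_β = 1.960 + 0.524 = 2.484.
n = 2 × (2.484 / 0.73)² = 2 × 3.403² = 2 × 11.58 = 23.2.
Round up to the next whole participant.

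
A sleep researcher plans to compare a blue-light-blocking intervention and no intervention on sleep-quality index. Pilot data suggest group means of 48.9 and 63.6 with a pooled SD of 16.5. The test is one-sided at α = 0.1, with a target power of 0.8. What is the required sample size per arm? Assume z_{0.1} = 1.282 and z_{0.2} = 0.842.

n = 12 per group

Cohen's d = |M₁ − M₂| / SD_pooled = |48.9 − 63.6| / 16.5 = 14.7 / 16.5 = 0.891.
For two independent groups with equal n: n = 2·((z_{α} + z_β) / d)².
z_{α} + z_β = 1.282 + 0.842 = 2.124.
n = 2 × (2.124 / 0.891)² = 2 × 2.384² = 2 × 5.68 = 11.4.
Round up to the next whole participant.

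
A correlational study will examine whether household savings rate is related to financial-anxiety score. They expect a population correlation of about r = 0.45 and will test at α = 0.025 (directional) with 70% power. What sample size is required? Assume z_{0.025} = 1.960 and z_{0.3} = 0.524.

Fisher's z: C = ½·ln((1+r)/(1−r)) = ½·ln(2.6364) = 0.4847.
n = ((z_{α} + z_β)/C)² + 3.
(1.960 + 0.524) / 0.4847 = 2.484 / 0.4847 = 5.125.
n = 5.125² + 3 = 26.26 + 3 = 29.3.
Round up.

n = 30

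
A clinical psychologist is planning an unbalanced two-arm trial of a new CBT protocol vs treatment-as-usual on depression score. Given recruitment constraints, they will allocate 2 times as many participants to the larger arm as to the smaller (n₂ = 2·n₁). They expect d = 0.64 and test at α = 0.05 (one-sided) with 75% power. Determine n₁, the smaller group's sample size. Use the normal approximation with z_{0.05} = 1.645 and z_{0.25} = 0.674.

n₁ = 20

With allocation ratio k = n₂/n₁ = 2, Var(x̄₁−x̄₂) = σ²(1/n₁ + 1/(k·n₁)) = σ²·(k+1)/(k·n₁).
So n₁ = (1 + 1/k)·((z_{α} + z_β)/d)² = 1.500 × (2.319/0.64)².
n₁ = 1.500 × 13.13 = 19.7.
Round up: n₁ = 20, giving n₂ = 2 × 20 = 40.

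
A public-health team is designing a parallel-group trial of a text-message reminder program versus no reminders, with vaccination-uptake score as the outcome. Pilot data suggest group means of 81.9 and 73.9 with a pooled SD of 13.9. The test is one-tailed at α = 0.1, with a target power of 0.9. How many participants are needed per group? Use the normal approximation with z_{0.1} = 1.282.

Cohen's d = |M₁ − M₂| / SD_pooled = |81.9 − 73.9| / 13.9 = 8.0 / 13.9 = 0.576.
For two independent groups with equal n: n = 2·((z_{α} + z_β) / d)².
z_{α} + z_β = 1.282 + 1.282 = 2.564.
n = 2 × (2.564 / 0.576)² = 2 × 4.451² = 2 × 19.81 = 39.6.
Round up to the next whole participant.

n = 40 per group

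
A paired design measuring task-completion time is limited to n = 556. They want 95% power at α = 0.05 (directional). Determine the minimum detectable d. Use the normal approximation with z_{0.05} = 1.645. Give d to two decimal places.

For a single sample (or paired design) of n = 556: d_min = (z_{α} + z_β)/√n.
z-sum = 1.645 + 1.645 = 3.290.
d_min = 3.290 / √556 = 3.290 / 23.580 = 0.140.

d_min ≈ 0.14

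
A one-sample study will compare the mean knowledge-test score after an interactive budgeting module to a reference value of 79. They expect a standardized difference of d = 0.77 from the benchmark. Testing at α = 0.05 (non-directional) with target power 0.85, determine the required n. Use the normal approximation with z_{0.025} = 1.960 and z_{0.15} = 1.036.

For a one-sample test: n = ((z_{α/2} + z_β) / d)².
z_{α/2} + z_β = 1.960 + 1.036 = 2.996.
n = (2.996 / 0.77)² = 3.891² = 15.14.
Round up.

n = 16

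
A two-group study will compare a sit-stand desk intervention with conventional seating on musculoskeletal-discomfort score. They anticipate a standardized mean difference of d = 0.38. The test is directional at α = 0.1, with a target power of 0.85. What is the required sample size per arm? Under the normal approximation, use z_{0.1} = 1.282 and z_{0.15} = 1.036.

n = 75 per group

For two independent groups with equal n: n = 2·((z_{α} + z_β) / d)².
z_{α} + z_β = 1.282 + 1.036 = 2.318.
n = 2 × (2.318 / 0.38)² = 2 × 6.100² = 2 × 37.21 = 74.4.
Round up to the next whole participant.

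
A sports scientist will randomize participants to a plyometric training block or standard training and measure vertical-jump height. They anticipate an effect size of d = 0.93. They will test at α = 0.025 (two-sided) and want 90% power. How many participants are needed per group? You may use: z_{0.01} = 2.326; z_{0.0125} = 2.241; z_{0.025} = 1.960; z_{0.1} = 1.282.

For two independent groups with equal n: n = 2·((z_{α/2} + z_β) / d)².
z_{α/2} + z_β = 2.241 + 1.282 = 3.523.
n = 2 × (3.523 / 0.93)² = 2 × 3.788² = 2 × 14.35 = 28.7.
Round up to the next whole participant.

n = 29 per group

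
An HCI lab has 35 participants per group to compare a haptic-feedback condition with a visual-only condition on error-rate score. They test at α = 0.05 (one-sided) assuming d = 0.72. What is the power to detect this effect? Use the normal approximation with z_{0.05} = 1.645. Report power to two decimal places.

For two equal groups, power = Φ(d·√(n/2) − z_{α}).
d·√(n/2) = 0.72 × √(35/2) = 0.72 × 4.183 = 3.012.
z_β = 3.012 − 1.645 = 1.367.
Power = Φ(1.367) = 0.914.

power ≈ 0.91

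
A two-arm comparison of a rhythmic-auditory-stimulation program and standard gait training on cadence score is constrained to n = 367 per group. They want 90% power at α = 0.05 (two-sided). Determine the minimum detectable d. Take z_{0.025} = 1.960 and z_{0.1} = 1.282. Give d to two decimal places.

For two independent groups of n = 367 each: d_min = (z_{α/2} + z_β)·√(2/n).
z-sum = 1.960 + 1.282 = 3.242.
d_min = 3.242 × √(2/367) = 3.242 × 0.0738 = 0.239.

d_min ≈ 0.24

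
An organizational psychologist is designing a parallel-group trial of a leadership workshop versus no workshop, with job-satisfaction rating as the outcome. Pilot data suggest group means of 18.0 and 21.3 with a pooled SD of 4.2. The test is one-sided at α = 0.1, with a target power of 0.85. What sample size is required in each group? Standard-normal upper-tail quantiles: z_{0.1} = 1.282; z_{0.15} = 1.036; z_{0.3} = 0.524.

n = 18 per group

Cohen's d = |M₁ − M₂| / SD_pooled = |18.0 − 21.3| / 4.2 = 3.3 / 4.2 = 0.786.
For two independent groups with equal n: n = 2·((z_{α} + z_β) / d)².
z_{α} + z_β = 1.282 + 1.036 = 2.318.
n = 2 × (2.318 / 0.786)² = 2 × 2.949² = 2 × 8.70 = 17.4.
Round up to the next whole participant.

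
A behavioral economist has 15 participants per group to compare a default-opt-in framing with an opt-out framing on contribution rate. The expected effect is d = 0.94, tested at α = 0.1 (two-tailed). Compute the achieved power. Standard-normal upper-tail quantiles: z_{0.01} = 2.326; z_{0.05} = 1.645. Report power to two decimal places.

power ≈ 0.82

For two equal groups, power = Φ(d·√(n/2) − z_{α/2}).
d·√(n/2) = 0.94 × √(15/2) = 0.94 × 2.739 = 2.574.
z_β = 2.574 − 1.645 = 0.929.
Power = Φ(0.929) = 0.824.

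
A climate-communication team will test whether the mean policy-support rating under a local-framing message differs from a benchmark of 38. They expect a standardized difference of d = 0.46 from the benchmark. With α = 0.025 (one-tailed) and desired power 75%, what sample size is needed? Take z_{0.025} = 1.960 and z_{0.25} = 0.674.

n = 33

For a one-sample test: n = ((z_{α} + z_β) / d)².
z_{α} + z_β = 1.960 + 0.674 = 2.634.
n = (2.634 / 0.46)² = 5.726² = 32.79.
Round up.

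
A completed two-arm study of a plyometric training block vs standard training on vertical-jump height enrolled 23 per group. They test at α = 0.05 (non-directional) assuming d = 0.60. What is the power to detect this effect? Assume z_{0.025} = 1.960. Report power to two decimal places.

For two equal groups, power = Φ(d·√(n/2) − z_{α/2}).
d·√(n/2) = 0.60 × √(23/2) = 0.60 × 3.391 = 2.035.
z_β = 2.035 − 1.960 = 0.075.
Power = Φ(0.075) = 0.530.

power ≈ 0.53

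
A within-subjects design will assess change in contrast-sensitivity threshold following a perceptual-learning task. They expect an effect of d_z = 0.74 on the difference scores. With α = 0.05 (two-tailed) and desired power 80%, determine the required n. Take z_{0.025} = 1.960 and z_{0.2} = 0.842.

n = 15 pairs

For a paired (one-sample on differences) test: n = ((z_{α/2} + z_β) / d)².
z_{α/2} + z_β = 1.960 + 0.842 = 2.802.
n = (2.802 / 0.74)² = 3.786² = 14.34.
Round up.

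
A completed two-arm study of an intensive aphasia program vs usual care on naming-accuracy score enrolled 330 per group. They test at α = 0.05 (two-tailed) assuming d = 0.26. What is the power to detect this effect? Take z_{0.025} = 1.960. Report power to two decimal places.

power ≈ 0.92

For two equal groups, power = Φ(d·√(n/2) − z_{α/2}).
d·√(n/2) = 0.26 × √(330/2) = 0.26 × 12.845 = 3.340.
z_β = 3.340 − 1.960 = 1.380.
Power = Φ(1.380) = 0.916.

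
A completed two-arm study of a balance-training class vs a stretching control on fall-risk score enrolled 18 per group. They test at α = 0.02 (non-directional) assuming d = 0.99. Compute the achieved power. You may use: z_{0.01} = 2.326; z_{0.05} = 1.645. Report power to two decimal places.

For two equal groups, power = Φ(d·√(n/2) − z_{α/2}).
d·√(n/2) = 0.99 × √(18/2) = 0.99 × 3.000 = 2.970.
z_β = 2.970 − 2.326 = 0.644.
Power = Φ(0.644) = 0.740.

power ≈ 0.74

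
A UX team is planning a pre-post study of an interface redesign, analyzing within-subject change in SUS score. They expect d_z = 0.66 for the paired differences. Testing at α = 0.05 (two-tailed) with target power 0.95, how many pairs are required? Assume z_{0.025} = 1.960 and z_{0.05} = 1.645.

n = 30 pairs

For a paired (one-sample on differences) test: n = ((z_{α/2} + z_β) / d)².
z_{α/2} + z_β = 1.960 + 1.645 = 3.605.
n = (3.605 / 0.66)² = 5.462² = 29.83.
Round up.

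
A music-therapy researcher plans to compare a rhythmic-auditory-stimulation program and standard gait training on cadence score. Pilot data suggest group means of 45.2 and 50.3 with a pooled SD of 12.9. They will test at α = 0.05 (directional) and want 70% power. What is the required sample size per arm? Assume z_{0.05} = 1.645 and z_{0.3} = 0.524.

Cohen's d = |M₁ − M₂| / SD_pooled = |45.2 − 50.3| / 12.9 = 5.1 / 12.9 = 0.395.
For two independent groups with equal n: n = 2·((z_{α} + z_β) / d)².
z_{α} + z_β = 1.645 + 0.524 = 2.169.
n = 2 × (2.169 / 0.395)² = 2 × 5.491² = 2 × 30.15 = 60.3.
Round up to the next whole participant.

n = 61 per group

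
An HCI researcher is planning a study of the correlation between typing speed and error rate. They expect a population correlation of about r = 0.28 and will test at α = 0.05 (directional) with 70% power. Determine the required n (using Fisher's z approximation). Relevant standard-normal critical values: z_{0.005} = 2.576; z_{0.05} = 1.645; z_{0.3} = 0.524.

Fisher's z: C = ½·ln((1+r)/(1−r)) = ½·ln(1.7778) = 0.2877.
n = ((z_{α} + z_β)/C)² + 3.
(1.645 + 0.524) / 0.2877 = 2.169 / 0.2877 = 7.539.
n = 7.539² + 3 = 56.84 + 3 = 59.8.
Round up.

n = 60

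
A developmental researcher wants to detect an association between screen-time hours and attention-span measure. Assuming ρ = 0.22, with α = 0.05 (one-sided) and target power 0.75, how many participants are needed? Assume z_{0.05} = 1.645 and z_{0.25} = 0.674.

Fisher's z: C = ½·ln((1+r)/(1−r)) = ½·ln(1.5641) = 0.2237.
n = ((z_{α} + z_β)/C)² + 3.
(1.645 + 0.674) / 0.2237 = 2.319 / 0.2237 = 10.367.
n = 10.367² + 3 = 107.47 + 3 = 110.5.
Round up.

n = 111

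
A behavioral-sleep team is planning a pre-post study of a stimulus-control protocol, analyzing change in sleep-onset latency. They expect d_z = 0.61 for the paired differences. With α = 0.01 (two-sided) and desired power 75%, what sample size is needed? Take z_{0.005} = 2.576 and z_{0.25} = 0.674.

n = 29 pairs

For a paired (one-sample on differences) test: n = ((z_{α/2} + z_β) / d)².
z_{α/2} + z_β = 2.576 + 0.674 = 3.250.
n = (3.250 / 0.61)² = 5.328² = 28.39.
Round up.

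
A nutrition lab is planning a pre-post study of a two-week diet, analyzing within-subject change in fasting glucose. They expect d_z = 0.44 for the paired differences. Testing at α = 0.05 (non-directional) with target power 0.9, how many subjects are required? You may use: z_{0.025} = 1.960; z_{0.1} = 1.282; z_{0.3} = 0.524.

n = 55 pairs

For a paired (one-sample on differences) test: n = ((z_{α/2} + z_β) / d)².
z_{α/2} + z_β = 1.960 + 1.282 = 3.242.
n = (3.242 / 0.44)² = 7.368² = 54.29.
Round up.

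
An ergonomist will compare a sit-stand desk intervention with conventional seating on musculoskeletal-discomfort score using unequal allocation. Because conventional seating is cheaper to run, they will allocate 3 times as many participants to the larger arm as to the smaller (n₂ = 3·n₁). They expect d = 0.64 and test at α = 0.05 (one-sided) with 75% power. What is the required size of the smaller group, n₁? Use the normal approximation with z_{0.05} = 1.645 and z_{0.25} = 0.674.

With allocation ratio k = n₂/n₁ = 3, Var(x̄₁−x̄₂) = σ²(1/n₁ + 1/(k·n₁)) = σ²·(k+1)/(k·n₁).
So n₁ = (1 + 1/k)·((z_{α} + z_β)/d)² = 1.333 × (2.319/0.64)².
n₁ = 1.333 × 13.13 = 17.5.
Round up: n₁ = 18, giving n₂ = 3 × 18 = 54.

n₁ = 18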